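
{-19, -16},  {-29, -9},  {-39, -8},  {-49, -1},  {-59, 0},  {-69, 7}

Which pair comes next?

First value goes -19, -29, -39, -49, -59, -69 → -79 (−10 each step).
Second value: alternating steps +7, +1, +7, +1, …; -16, -9, -8, -1, 0, 7 → 8.
So the next pair is {-79, 8}.

{-79, 8}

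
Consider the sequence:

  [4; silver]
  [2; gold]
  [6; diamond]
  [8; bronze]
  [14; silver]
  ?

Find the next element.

First part: each term is the sum of the two before it, so 4, 2, 6, 8, 14 → 22.
Rank: silver, gold, diamond, bronze, silver → gold (repeats silver → gold → diamond → bronze).
So the next element is [22; gold].

[22; gold]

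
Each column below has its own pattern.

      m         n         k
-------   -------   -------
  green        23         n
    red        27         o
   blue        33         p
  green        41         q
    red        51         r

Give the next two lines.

blue  63  s; green  77  t

Column m: green, red, blue, green, red → blue → green (repeats green → red → blue).
Column n — differences are 4, 6, 8, … (increasing by 2 each time): 23, 27, 33, 41, 51 → 63 → 77.
For the column k, letters move forward 1 place in the alphabet: n, o, p, q, r → s → t.
So the next two lines are blue  63  s and green  77  t.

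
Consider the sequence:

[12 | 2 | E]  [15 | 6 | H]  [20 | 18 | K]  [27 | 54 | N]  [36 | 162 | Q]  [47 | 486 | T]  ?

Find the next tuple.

First entry: 12, 15, 20, 27, 36, 47 → 60 (differences are 3, 5, 7, … (increasing by 2 each time)).
For the second entry, ×3 each step: 2, 6, 18, 54, 162, 486 → 1458.
Letter — letters move forward 3 places in the alphabet: E, H, K, N, Q, T → W.
Combining the parts gives [60 | 1458 | W].

[60 | 1458 | W]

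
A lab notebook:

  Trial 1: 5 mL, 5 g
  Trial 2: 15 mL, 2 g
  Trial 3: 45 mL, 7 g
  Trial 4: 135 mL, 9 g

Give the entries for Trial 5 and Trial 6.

405 mL, 16 g; 1215 mL, 25 g

ML — ×3 each step: 5, 15, 45, 135 → 405 → 1215.
G: 5, 2, 7, 9 → 16 → 25 (each term is the sum of the two before it).
So the next two rows are 405 mL, 16 g and 1215 mL, 25 g.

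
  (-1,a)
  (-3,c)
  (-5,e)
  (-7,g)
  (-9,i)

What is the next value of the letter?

For the first slot, −2 each step: -1, -3, -5, -7, -9 → -11.
For the letter, letters move forward 2 places in the alphabet: a, c, e, g, i → k.

k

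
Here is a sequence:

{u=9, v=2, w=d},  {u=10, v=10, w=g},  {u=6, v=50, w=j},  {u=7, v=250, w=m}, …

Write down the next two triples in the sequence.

U: alternating steps +1, −4, +1, −4, …; 9, 10, 6, 7 → 3 → 4.
For the v, ×5 each step: 2, 10, 50, 250 → 1250 → 6250.
For the w, letters move forward 3 places in the alphabet: d, g, j, m → p → s.
Putting the parts together: {u=3, v=1250, w=p} and then {u=4, v=6250, w=s}.

{u=3, v=1250, w=p}, {u=4, v=6250, w=s}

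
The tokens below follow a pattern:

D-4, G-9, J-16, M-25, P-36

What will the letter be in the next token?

Letter — letters move forward 3 places in the alphabet: D, G, J, M, P → S.

S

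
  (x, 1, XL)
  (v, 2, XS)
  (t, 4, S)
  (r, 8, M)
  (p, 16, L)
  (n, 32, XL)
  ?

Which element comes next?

Letter: letters move back 2 places in the alphabet, so x, v, t, r, p, n → l.
Second value goes 1, 2, 4, 8, 16, 32 → 64 (×2 each step).
Size: XL, XS, S, M, L, XL → XS (repeats XL → XS → S → M → L).
Combining the parts gives (l, 64, XS).

(l, 64, XS)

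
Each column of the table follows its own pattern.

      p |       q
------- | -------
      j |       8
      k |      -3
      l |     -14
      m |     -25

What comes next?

n  -36

Column p: j, k, l, m → n (letters move forward 1 place in the alphabet).
Column q — −11 each step: 8, -3, -14, -25 → -36.
Combining the parts gives n  -36.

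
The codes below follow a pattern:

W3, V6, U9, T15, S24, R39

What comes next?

Q63

Letter — letters move back 1 place in the alphabet: W, V, U, T, S, R → Q.
Second component goes 3, 6, 9, 15, 24, 39 → 63 (each term is the sum of the two before it).
So the next code is Q63.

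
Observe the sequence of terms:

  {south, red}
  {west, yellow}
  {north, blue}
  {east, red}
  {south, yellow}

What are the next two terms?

Direction: south, west, north, east, south → west → north (repeats south → west → north → east).
Colour — repeats red → yellow → blue: red, yellow, blue, red, yellow → blue → red.
Putting the parts together: {west, blue} and then {north, red}.

{west, blue}, {north, red}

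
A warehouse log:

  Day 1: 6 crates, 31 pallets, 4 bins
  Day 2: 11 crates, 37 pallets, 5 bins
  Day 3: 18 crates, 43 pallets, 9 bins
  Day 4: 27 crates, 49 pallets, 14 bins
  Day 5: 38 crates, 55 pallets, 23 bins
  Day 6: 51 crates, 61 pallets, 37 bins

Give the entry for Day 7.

66 crates, 67 pallets, 60 bins

Crates goes 6, 11, 18, 27, 38, 51 → 66 (differences are 5, 7, 9, … (increasing by 2 each time)).
Pallets: +6 each step; 31, 37, 43, 49, 55, 61 → 67.
Bins: each term is the sum of the two before it; 4, 5, 9, 14, 23, 37 → 60.
Putting it together: 66 crates, 67 pallets, 60 bins.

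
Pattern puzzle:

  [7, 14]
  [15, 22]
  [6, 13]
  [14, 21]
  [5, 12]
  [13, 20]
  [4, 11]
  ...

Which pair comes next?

[12, 19]

First slot: alternating steps +8, −9, +8, −9, …; 7, 15, 6, 14, 5, 13, 4 → 12.
Second slot: always 7 more than the first slot, so 14, 22, 13, 21, 12, 20, 11 → 19.
Putting it together: [12, 19].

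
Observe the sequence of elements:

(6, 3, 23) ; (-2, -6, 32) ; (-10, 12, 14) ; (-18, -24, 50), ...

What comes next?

(-26, 48, -22)

First part: −8 each step, so 6, -2, -10, -18 → -26.
Second part goes 3, -6, 12, -24 → 48 (×(-2) each step).
Third part: together with the second part always sums to 26; 23, 32, 14, 50 → -22.
Combining the parts gives (-26, 48, -22).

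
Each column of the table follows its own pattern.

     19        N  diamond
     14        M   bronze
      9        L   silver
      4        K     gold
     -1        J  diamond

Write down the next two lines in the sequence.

-6  I  bronze; -11  H  silver

First component — −5 each step: 19, 14, 9, 4, -1 → -6 → -11.
Letter: letters move back 1 place in the alphabet; N, M, L, K, J → I → H.
For the rank, repeats diamond → bronze → silver → gold: diamond, bronze, silver, gold, diamond → bronze → silver.
Putting the parts together: -6  I  bronze and then -11  H  silver.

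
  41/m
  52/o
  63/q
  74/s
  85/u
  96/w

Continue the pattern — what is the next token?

107/y

For the first component, +11 each step: 41, 52, 63, 74, 85, 96 → 107.
Letter: m, o, q, s, u, w → y (letters move forward 2 places in the alphabet).
So the next token is 107/y.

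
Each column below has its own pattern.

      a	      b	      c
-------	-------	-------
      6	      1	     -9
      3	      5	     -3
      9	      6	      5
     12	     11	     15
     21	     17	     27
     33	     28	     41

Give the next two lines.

54  45  57; 87  73  75

For the column a, each term is the sum of the two before it: 6, 3, 9, 12, 21, 33 → 54 → 87.
Column b: 1, 5, 6, 11, 17, 28 → 45 → 73 (each term is the sum of the two before it).
Column c: differences are 6, 8, 10, … (increasing by 2 each time), so -9, -3, 5, 15, 27, 41 → 57 → 75.
Putting the parts together: 54  45  57 and then 87  73  75.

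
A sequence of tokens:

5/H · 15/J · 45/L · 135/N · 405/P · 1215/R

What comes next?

3645/T

For the first component, ×3 each step: 5, 15, 45, 135, 405, 1215 → 3645.
Letter: H, J, L, N, P, R → T (letters move forward 2 places in the alphabet).
Combining the parts gives 3645/T.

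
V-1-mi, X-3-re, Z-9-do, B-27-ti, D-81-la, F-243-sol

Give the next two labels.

For the letter, letters move forward 2 places in the alphabet, wrapping Z→A: V, X, Z, B, D, F → H → J.
Second component — ×3 each step: 1, 3, 9, 27, 81, 243 → 729 → 2187.
Note: runs backward through the solfège scale do→ti, so mi, re, do, ti, la, sol → fa → mi.
Putting the parts together: H-729-fa and then J-2187-mi.

H-729-fa then J-2187-mi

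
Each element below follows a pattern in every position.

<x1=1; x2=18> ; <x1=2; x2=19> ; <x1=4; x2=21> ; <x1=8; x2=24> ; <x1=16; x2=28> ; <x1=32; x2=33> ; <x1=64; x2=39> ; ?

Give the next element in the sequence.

<x1=128; x2=46>

X1 goes 1, 2, 4, 8, 16, 32, 64 → 128 (×2 each step).
X2 — differences are 1, 2, 3, … (increasing by 1 each time): 18, 19, 21, 24, 28, 33, 39 → 46.
Combining the parts gives <x1=128; x2=46>.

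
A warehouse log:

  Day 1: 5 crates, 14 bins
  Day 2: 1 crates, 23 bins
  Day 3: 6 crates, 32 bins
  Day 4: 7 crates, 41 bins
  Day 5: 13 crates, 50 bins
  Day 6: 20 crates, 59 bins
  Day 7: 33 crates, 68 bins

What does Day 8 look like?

Crates goes 5, 1, 6, 7, 13, 20, 33 → 53 (each term is the sum of the two before it).
For the bins, +9 each step: 14, 23, 32, 41, 50, 59, 68 → 77.
Combining the parts gives 53 crates, 77 bins.

53 crates, 77 bins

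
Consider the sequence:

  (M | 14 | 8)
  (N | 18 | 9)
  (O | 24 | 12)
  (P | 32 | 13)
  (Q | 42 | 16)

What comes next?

(R | 54 | 17)

Letter: letters move forward 1 place in the alphabet, so M, N, O, P, Q → R.
Second part — differences are 4, 6, 8, … (increasing by 2 each time): 14, 18, 24, 32, 42 → 54.
Third part goes 8, 9, 12, 13, 16 → 17 (alternating steps +1, +3, +1, +3, …).
Putting it together: (R | 54 | 17).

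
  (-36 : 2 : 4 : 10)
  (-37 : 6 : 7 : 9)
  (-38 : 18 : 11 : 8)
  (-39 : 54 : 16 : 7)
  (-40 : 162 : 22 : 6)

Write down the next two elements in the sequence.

(-41 : 486 : 29 : 5), (-42 : 1458 : 37 : 4)

First coordinate: −1 each step, so -36, -37, -38, -39, -40 → -41 → -42.
Second coordinate — ×3 each step: 2, 6, 18, 54, 162 → 486 → 1458.
Third coordinate: differences are 3, 4, 5, … (increasing by 1 each time), so 4, 7, 11, 16, 22 → 29 → 37.
Fourth coordinate — −1 each step: 10, 9, 8, 7, 6 → 5 → 4.
So the next two elements are (-41 : 486 : 29 : 5) and (-42 : 1458 : 37 : 4).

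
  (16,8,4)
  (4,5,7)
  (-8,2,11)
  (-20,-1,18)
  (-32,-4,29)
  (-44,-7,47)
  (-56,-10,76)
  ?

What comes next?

First coordinate: 16, 4, -8, -20, -32, -44, -56 → -68 (−12 each step).
For the second coordinate, −3 each step: 8, 5, 2, -1, -4, -7, -10 → -13.
Third coordinate: each term is the sum of the two before it, so 4, 7, 11, 18, 29, 47, 76 → 123.
Combining the parts gives (-68,-13,123).

(-68,-13,123)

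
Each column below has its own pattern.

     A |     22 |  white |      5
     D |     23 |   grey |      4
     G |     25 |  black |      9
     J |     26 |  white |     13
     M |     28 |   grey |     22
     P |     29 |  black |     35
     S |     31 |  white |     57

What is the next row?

Letter: letters move forward 3 places in the alphabet, so A, D, G, J, M, P, S → V.
Second component goes 22, 23, 25, 26, 28, 29, 31 → 32 (alternating steps +1, +2, +1, +2, …).
For the shade, repeats white → grey → black: white, grey, black, white, grey, black, white → grey.
For the fourth component, each term is the sum of the two before it: 5, 4, 9, 13, 22, 35, 57 → 92.
Combining the parts gives V  32  grey  92.

V  32  grey  92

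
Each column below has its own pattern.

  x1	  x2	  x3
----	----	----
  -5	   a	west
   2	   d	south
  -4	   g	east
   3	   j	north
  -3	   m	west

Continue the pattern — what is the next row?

4  p  south

Column x1 — alternating steps +7, −6, +7, −6, …: -5, 2, -4, 3, -3 → 4.
For the column x2, letters move forward 3 places in the alphabet: a, d, g, j, m → p.
Column x3 — repeats west → south → east → north: west, south, east, north, west → south.
Combining the parts gives 4  p  south.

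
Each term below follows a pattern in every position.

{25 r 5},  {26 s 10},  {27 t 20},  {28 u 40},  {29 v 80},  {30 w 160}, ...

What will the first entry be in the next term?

31

First entry: +1 each step; 25, 26, 27, 28, 29, 30 → 31.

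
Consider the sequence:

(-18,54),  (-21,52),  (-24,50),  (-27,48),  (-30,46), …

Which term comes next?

(-33,44)

First part: -18, -21, -24, -27, -30 → -33 (−3 each step).
Second part — −2 each step: 54, 52, 50, 48, 46 → 44.
Putting it together: (-33,44).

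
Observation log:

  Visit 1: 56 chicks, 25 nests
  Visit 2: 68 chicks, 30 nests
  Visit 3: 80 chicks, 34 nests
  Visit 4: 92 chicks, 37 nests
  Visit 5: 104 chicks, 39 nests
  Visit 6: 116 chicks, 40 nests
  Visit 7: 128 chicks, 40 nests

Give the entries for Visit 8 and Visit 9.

140 chicks, 39 nests; 152 chicks, 37 nests

For the chicks, +12 each step: 56, 68, 80, 92, 104, 116, 128 → 140 → 152.
Nests: 25, 30, 34, 37, 39, 40, 40 → 39 → 37 (differences are 5, 4, 3, … (decreasing by 1 each time)).
So the next two lines are 140 chicks, 39 nests and 152 chicks, 37 nests.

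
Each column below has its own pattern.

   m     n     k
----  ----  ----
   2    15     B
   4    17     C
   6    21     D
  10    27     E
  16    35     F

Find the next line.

26  45  G

Column m: 2, 4, 6, 10, 16 → 26 (each term is the sum of the two before it).
Column n goes 15, 17, 21, 27, 35 → 45 (differences are 2, 4, 6, … (increasing by 2 each time)).
For the column k, letters move forward 1 place in the alphabet: B, C, D, E, F → G.
Combining the parts gives 26  45  G.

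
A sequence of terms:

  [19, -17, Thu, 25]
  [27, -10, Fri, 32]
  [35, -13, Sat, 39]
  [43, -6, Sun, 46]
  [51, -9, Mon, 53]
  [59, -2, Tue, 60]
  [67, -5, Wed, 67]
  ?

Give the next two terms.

[75, 2, Thu, 74], [83, -1, Fri, 81]

First coordinate: +8 each step; 19, 27, 35, 43, 51, 59, 67 → 75 → 83.
Second coordinate: alternating steps +7, −3, +7, −3, …, so -17, -10, -13, -6, -9, -2, -5 → 2 → -1.
Day: Thu, Fri, Sat, Sun, Mon, Tue, Wed → Thu → Fri (runs through the weekdays Mon→Sun).
For the fourth coordinate, +7 each step: 25, 32, 39, 46, 53, 60, 67 → 74 → 81.
So the next two terms are [75, 2, Thu, 74] and [83, -1, Fri, 81].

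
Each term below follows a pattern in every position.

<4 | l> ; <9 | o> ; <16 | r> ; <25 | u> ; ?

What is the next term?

First part goes 4, 9, 16, 25 → 36 (perfect squares: 2², 3², 4², …).
Letter: letters move forward 3 places in the alphabet, so l, o, r, u → x.
Putting it together: <36 | x>.

<36 | x>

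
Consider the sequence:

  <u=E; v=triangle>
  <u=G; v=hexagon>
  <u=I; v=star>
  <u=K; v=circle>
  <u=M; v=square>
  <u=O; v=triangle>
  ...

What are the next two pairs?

<u=Q; v=hexagon>, <u=S; v=star>

U goes E, G, I, K, M, O → Q → S (letters move forward 2 places in the alphabet).
V: triangle, hexagon, star, circle, square, triangle → hexagon → star (repeats triangle → hexagon → star → circle → square).
So the next two pairs are <u=Q; v=hexagon> and <u=S; v=star>.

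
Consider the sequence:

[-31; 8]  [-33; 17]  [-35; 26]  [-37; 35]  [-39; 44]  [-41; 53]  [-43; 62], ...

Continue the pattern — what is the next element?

First component: −2 each step, so -31, -33, -35, -37, -39, -41, -43 → -45.
Second component — +9 each step: 8, 17, 26, 35, 44, 53, 62 → 71.
So the next element is [-45; 71].

[-45; 71]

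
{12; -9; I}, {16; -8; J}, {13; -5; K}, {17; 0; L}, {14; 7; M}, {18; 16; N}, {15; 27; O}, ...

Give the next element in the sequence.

{19; 40; P}

For the first part, alternating steps +4, −3, +4, −3, …: 12, 16, 13, 17, 14, 18, 15 → 19.
Second part: -9, -8, -5, 0, 7, 16, 27 → 40 (differences are 1, 3, 5, … (increasing by 2 each time)).
Letter goes I, J, K, L, M, N, O → P (letters move forward 1 place in the alphabet).
Combining the parts gives {19; 40; P}.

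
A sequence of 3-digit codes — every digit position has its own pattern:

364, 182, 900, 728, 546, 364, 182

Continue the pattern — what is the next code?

900

First digit: −2 each step, mod 10, so 3, 1, 9, 7, 5, 3, 1 → 9.
Second digit goes 6, 8, 0, 2, 4, 6, 8 → 0 (+2 each step, mod 10).
Third digit: −2 each step, mod 10, so 4, 2, 0, 8, 6, 4, 2 → 0.
So the next code is 900.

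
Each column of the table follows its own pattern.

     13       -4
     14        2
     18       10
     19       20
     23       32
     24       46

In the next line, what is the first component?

28

First component — alternating steps +1, +4, +1, +4, …: 13, 14, 18, 19, 23, 24 → 28.
Second component goes -4, 2, 10, 20, 32, 46 → 62 (differences are 6, 8, 10, … (increasing by 2 each time)).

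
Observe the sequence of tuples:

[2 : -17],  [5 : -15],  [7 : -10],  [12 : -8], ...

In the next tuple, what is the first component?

19

First component: 2, 5, 7, 12 → 19 (each term is the sum of the two before it).
Second component goes -17, -15, -10, -8 → -3 (alternating steps +2, +5, +2, +5, …).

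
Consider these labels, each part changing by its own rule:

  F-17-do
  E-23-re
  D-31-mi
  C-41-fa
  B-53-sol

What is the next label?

Letter: letters move back 1 place in the alphabet, so F, E, D, C, B → A.
For the second component, differences are 6, 8, 10, … (increasing by 2 each time): 17, 23, 31, 41, 53 → 67.
Note — runs through the solfège scale do→ti: do, re, mi, fa, sol → la.
Putting it together: A-67-la.

A-67-la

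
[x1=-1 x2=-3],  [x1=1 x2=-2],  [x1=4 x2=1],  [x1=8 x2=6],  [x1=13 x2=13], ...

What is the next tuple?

[x1=19 x2=22]

For the x1, differences are 2, 3, 4, … (increasing by 1 each time): -1, 1, 4, 8, 13 → 19.
X2 — differences are 1, 3, 5, … (increasing by 2 each time): -3, -2, 1, 6, 13 → 22.
Putting it together: [x1=19 x2=22].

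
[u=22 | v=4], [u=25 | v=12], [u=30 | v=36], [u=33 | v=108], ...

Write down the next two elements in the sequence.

[u=38 | v=324], [u=41 | v=972]

U goes 22, 25, 30, 33 → 38 → 41 (alternating steps +3, +5, +3, +5, …).
V: 4, 12, 36, 108 → 324 → 972 (×3 each step).
So the next two elements are [u=38 | v=324] and [u=41 | v=972].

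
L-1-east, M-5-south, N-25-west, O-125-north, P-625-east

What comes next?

Letter: L, M, N, O, P → Q (letters move forward 1 place in the alphabet).
Second component: ×5 each step, so 1, 5, 25, 125, 625 → 3125.
Direction: east, south, west, north, east → south (repeats east → south → west → north).
So the next label is Q-3125-south.

Q-3125-south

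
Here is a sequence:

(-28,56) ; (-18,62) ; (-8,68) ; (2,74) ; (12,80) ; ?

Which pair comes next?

(22,86)

First value: +10 each step; -28, -18, -8, 2, 12 → 22.
Second value: +6 each step, so 56, 62, 68, 74, 80 → 86.
Putting it together: (22,86).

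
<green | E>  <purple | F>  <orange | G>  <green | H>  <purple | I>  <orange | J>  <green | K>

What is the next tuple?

<purple | L>

Colour: repeats green → purple → orange, so green, purple, orange, green, purple, orange, green → purple.
Letter — letters move forward 1 place in the alphabet: E, F, G, H, I, J, K → L.
Putting it together: <purple | L>.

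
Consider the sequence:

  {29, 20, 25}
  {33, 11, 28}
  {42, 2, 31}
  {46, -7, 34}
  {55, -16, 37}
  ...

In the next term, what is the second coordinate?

For the second coordinate, −9 each step: 20, 11, 2, -7, -16 → -25.

-25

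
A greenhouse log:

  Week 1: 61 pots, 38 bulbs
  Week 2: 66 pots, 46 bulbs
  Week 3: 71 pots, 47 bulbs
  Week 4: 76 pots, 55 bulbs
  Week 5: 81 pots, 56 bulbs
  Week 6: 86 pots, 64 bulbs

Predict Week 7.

Pots — +5 each step: 61, 66, 71, 76, 81, 86 → 91.
Bulbs: alternating steps +8, +1, +8, +1, …; 38, 46, 47, 55, 56, 64 → 65.
Combining the parts gives 91 pots, 65 bulbs.

91 pots, 65 bulbs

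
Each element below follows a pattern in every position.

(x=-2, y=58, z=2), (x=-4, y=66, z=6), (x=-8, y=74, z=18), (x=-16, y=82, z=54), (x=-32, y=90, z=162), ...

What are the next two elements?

(x=-64, y=98, z=486), (x=-128, y=106, z=1458)

X — ×2 each step: -2, -4, -8, -16, -32 → -64 → -128.
Y: +8 each step; 58, 66, 74, 82, 90 → 98 → 106.
Z: ×3 each step; 2, 6, 18, 54, 162 → 486 → 1458.
Putting the parts together: (x=-64, y=98, z=486) and then (x=-128, y=106, z=1458).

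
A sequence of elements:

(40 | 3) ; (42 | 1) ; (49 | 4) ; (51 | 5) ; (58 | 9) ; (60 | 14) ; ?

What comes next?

For the first value, alternating steps +2, +7, +2, +7, …: 40, 42, 49, 51, 58, 60 → 67.
Second value — each term is the sum of the two before it: 3, 1, 4, 5, 9, 14 → 23.
So the next element is (67 | 23).

(67 | 23)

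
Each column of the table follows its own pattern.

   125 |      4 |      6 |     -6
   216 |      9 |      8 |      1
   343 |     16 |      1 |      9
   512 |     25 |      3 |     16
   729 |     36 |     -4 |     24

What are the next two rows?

First component — perfect cubes: 5³, 6³, 7³, …: 125, 216, 343, 512, 729 → 1000 → 1331.
Second component goes 4, 9, 16, 25, 36 → 49 → 64 (perfect squares: 2², 3², 4², …).
Third component: 6, 8, 1, 3, -4 → -2 → -9 (alternating steps +2, −7, +2, −7, …).
For the fourth component, alternating steps +7, +8, +7, +8, …: -6, 1, 9, 16, 24 → 31 → 39.
So the next two rows are 1000  49  -2  31 and 1331  64  -9  39.

1000  49  -2  31; 1331  64  -9  39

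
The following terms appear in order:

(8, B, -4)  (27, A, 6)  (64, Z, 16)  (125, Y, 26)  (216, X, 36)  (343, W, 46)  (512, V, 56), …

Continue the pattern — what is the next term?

(729, U, 66)

First part — perfect cubes: 2³, 3³, 4³, …: 8, 27, 64, 125, 216, 343, 512 → 729.
Letter — letters move back 1 place in the alphabet, wrapping A→Z: B, A, Z, Y, X, W, V → U.
Third part: +10 each step, so -4, 6, 16, 26, 36, 46, 56 → 66.
Combining the parts gives (729, U, 66).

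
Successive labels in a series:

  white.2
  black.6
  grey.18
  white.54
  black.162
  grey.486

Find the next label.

Shade — repeats white → black → grey: white, black, grey, white, black, grey → white.
For the second component, ×3 each step: 2, 6, 18, 54, 162, 486 → 1458.
So the next label is white.1458.

white.1458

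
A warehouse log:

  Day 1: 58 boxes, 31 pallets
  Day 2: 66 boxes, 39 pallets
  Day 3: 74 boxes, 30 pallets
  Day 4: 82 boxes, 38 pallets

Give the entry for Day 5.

Boxes: +8 each step, so 58, 66, 74, 82 → 90.
For the pallets, alternating steps +8, −9, +8, −9, …: 31, 39, 30, 38 → 29.
Combining the parts gives 90 boxes, 29 pallets.

90 boxes, 29 pallets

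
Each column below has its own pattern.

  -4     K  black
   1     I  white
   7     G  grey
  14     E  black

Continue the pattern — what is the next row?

22  C  white

First component: -4, 1, 7, 14 → 22 (differences are 5, 6, 7, … (increasing by 1 each time)).
Letter — letters move back 2 places in the alphabet: K, I, G, E → C.
Shade goes black, white, grey, black → white (repeats black → white → grey).
Combining the parts gives 22  C  white.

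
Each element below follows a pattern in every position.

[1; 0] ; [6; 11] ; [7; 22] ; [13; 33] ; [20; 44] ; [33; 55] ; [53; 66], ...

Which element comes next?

First coordinate goes 1, 6, 7, 13, 20, 33, 53 → 86 (each term is the sum of the two before it).
Second coordinate: +11 each step, so 0, 11, 22, 33, 44, 55, 66 → 77.
Combining the parts gives [86; 77].

[86; 77]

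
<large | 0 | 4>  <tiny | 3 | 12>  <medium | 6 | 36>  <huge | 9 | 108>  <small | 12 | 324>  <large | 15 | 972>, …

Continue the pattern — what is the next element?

Size goes large, tiny, medium, huge, small, large → tiny (repeats large → tiny → medium → huge → small).
Second component goes 0, 3, 6, 9, 12, 15 → 18 (+3 each step).
Third component — ×3 each step: 4, 12, 36, 108, 324, 972 → 2916.
Combining the parts gives <tiny | 18 | 2916>.

<tiny | 18 | 2916>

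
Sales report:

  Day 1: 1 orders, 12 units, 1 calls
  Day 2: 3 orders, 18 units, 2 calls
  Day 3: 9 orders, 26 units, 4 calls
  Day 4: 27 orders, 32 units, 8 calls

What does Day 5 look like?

Orders goes 1, 3, 9, 27 → 81 (×3 each step).
Units — alternating steps +6, +8, +6, +8, …: 12, 18, 26, 32 → 40.
Calls: ×2 each step; 1, 2, 4, 8 → 16.
So the next record is 81 orders, 40 units, 16 calls.

81 orders, 40 units, 16 calls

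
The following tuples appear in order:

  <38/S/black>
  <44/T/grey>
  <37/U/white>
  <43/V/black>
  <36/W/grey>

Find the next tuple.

<42/X/white>

First slot: alternating steps +6, −7, +6, −7, …; 38, 44, 37, 43, 36 → 42.
Letter goes S, T, U, V, W → X (letters move forward 1 place in the alphabet).
Shade goes black, grey, white, black, grey → white (repeats black → grey → white).
Putting it together: <42/X/white>.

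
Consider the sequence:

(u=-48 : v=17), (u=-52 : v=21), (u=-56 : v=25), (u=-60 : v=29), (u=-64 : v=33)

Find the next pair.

(u=-68 : v=37)

U goes -48, -52, -56, -60, -64 → -68 (−4 each step).
V — together with the u always sums to -31: 17, 21, 25, 29, 33 → 37.
Putting it together: (u=-68 : v=37).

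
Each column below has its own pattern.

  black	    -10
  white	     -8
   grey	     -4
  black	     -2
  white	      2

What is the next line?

grey  4

Shade: repeats black → white → grey; black, white, grey, black, white → grey.
Second component: -10, -8, -4, -2, 2 → 4 (alternating steps +2, +4, +2, +4, …).
Putting it together: grey  4.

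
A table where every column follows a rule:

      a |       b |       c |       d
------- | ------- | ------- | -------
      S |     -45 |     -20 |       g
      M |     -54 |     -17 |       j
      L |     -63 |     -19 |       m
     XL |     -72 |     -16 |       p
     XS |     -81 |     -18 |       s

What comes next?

Column a: runs through clothing sizes XS→XL; S, M, L, XL, XS → S.
Column b: -45, -54, -63, -72, -81 → -90 (−9 each step).
Column c: alternating steps +3, −2, +3, −2, …; -20, -17, -19, -16, -18 → -15.
Column d goes g, j, m, p, s → v (letters move forward 3 places in the alphabet).
Putting it together: S  -90  -15  v.

S  -90  -15  v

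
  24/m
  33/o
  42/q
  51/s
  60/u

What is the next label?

69/w

First component — +9 each step: 24, 33, 42, 51, 60 → 69.
Letter: letters move forward 2 places in the alphabet, so m, o, q, s, u → w.
Putting it together: 69/w.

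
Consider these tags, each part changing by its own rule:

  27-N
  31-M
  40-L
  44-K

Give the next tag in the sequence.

First component: alternating steps +4, +9, +4, +9, …, so 27, 31, 40, 44 → 53.
Letter — letters move back 1 place in the alphabet: N, M, L, K → J.
Putting it together: 53-J.

53-J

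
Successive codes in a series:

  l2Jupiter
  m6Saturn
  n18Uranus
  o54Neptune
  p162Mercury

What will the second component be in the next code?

486

Second component: ×3 each step, so 2, 6, 18, 54, 162 → 486.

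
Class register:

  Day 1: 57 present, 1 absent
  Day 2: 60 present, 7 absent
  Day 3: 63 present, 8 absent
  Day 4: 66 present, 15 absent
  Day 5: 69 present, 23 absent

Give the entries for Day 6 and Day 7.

72 present, 38 absent; 75 present, 61 absent

Present goes 57, 60, 63, 66, 69 → 72 → 75 (+3 each step).
Absent: each term is the sum of the two before it; 1, 7, 8, 15, 23 → 38 → 61.
Putting the parts together: 72 present, 38 absent and then 75 present, 61 absent.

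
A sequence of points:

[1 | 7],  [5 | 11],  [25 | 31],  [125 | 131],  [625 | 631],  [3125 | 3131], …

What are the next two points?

First value: ×5 each step; 1, 5, 25, 125, 625, 3125 → 15625 → 78125.
Second value: always 6 more than the first value, so 7, 11, 31, 131, 631, 3131 → 15631 → 78131.
So the next two points are [15625 | 15631] and [78125 | 78131].

[15625 | 15631], [78125 | 78131]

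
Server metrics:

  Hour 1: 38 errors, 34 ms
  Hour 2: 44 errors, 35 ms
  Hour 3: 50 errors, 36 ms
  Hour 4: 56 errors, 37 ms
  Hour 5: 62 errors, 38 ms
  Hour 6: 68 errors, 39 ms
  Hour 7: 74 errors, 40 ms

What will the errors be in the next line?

80

For the errors, +6 each step: 38, 44, 50, 56, 62, 68, 74 → 80.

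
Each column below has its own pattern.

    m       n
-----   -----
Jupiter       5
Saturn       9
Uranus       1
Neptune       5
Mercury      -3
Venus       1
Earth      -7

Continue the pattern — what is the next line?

Mars  -3

Column m goes Jupiter, Saturn, Uranus, Neptune, Mercury, Venus, Earth → Mars (runs through the planets Mercury→Neptune).
Column n: alternating steps +4, −8, +4, −8, …; 5, 9, 1, 5, -3, 1, -7 → -3.
So the next line is Mars  -3.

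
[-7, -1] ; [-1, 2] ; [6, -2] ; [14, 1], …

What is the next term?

First coordinate goes -7, -1, 6, 14 → 23 (differences are 6, 7, 8, … (increasing by 1 each time)).
For the second coordinate, alternating steps +3, −4, +3, −4, …: -1, 2, -2, 1 → -3.
Combining the parts gives [23, -3].

[23, -3]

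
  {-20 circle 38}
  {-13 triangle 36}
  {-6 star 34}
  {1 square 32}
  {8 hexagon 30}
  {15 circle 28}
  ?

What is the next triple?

First entry — +7 each step: -20, -13, -6, 1, 8, 15 → 22.
Shape: repeats circle → triangle → star → square → hexagon; circle, triangle, star, square, hexagon, circle → triangle.
For the third entry, −2 each step: 38, 36, 34, 32, 30, 28 → 26.
Putting it together: {22 triangle 26}.

{22 triangle 26}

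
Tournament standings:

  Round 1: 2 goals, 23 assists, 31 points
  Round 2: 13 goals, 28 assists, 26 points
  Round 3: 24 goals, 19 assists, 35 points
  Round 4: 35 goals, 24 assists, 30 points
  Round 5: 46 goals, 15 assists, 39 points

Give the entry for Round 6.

Goals: 2, 13, 24, 35, 46 → 57 (+11 each step).
Assists goes 23, 28, 19, 24, 15 → 20 (alternating steps +5, −9, +5, −9, …).
Points: together with the assists always sums to 54, so 31, 26, 35, 30, 39 → 34.
Putting it together: 57 goals, 20 assists, 34 points.

57 goals, 20 assists, 34 points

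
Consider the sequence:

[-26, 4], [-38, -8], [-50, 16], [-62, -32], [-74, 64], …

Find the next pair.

First entry goes -26, -38, -50, -62, -74 → -86 (−12 each step).
Second entry goes 4, -8, 16, -32, 64 → -128 (×(-2) each step).
Putting it together: [-86, -128].

[-86, -128]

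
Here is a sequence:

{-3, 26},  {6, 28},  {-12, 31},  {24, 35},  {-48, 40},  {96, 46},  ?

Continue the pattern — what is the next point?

{-192, 53}

First coordinate: -3, 6, -12, 24, -48, 96 → -192 (×(-2) each step).
Second coordinate: differences are 2, 3, 4, … (increasing by 1 each time); 26, 28, 31, 35, 40, 46 → 53.
So the next point is {-192, 53}.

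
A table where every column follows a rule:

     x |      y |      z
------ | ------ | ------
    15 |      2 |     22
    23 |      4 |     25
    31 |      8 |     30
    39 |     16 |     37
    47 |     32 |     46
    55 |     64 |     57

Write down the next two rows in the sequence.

Column x goes 15, 23, 31, 39, 47, 55 → 63 → 71 (+8 each step).
For the column y, ×2 each step: 2, 4, 8, 16, 32, 64 → 128 → 256.
Column z: 22, 25, 30, 37, 46, 57 → 70 → 85 (differences are 3, 5, 7, … (increasing by 2 each time)).
Putting the parts together: 63  128  70 and then 71  256  85.

63  128  70; 71  256  85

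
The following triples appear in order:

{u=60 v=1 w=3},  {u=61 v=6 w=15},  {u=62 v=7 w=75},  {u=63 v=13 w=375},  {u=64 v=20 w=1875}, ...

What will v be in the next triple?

U: +1 each step; 60, 61, 62, 63, 64 → 65.
V: 1, 6, 7, 13, 20 → 33 (each term is the sum of the two before it).
W — ×5 each step: 3, 15, 75, 375, 1875 → 9375.

33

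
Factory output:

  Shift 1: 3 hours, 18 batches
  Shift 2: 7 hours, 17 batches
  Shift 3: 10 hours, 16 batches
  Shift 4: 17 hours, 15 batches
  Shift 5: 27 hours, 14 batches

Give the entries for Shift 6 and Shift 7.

Hours — each term is the sum of the two before it: 3, 7, 10, 17, 27 → 44 → 71.
For the batches, −1 each step: 18, 17, 16, 15, 14 → 13 → 12.
Putting the parts together: 44 hours, 13 batches and then 71 hours, 12 batches.

44 hours, 13 batches; 71 hours, 12 batches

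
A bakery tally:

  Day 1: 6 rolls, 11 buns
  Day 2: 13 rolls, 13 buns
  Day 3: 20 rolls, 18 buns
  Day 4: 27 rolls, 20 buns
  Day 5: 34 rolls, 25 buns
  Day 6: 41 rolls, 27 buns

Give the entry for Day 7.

Rolls: +7 each step; 6, 13, 20, 27, 34, 41 → 48.
Buns: alternating steps +2, +5, +2, +5, …; 11, 13, 18, 20, 25, 27 → 32.
Putting it together: 48 rolls, 32 buns.

48 rolls, 32 buns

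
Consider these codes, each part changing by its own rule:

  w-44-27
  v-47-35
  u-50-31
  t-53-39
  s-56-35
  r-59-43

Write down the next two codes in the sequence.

q-62-39, p-65-47

Letter: w, v, u, t, s, r → q → p (letters move back 1 place in the alphabet).
Second component: +3 each step; 44, 47, 50, 53, 56, 59 → 62 → 65.
For the third component, alternating steps +8, −4, +8, −4, …: 27, 35, 31, 39, 35, 43 → 39 → 47.
So the next two codes are q-62-39 and p-65-47.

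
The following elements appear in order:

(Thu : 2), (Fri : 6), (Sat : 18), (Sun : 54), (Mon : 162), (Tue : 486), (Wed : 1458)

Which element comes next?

(Thu : 4374)

Day goes Thu, Fri, Sat, Sun, Mon, Tue, Wed → Thu (runs through the weekdays Mon→Sun).
Second coordinate: ×3 each step; 2, 6, 18, 54, 162, 486, 1458 → 4374.
Putting it together: (Thu : 4374).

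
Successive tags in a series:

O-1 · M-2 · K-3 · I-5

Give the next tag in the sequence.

G-8

Letter — letters move back 2 places in the alphabet: O, M, K, I → G.
Second component: each term is the sum of the two before it, so 1, 2, 3, 5 → 8.
So the next tag is G-8.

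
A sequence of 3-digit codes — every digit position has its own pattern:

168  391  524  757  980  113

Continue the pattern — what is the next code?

For the first digit, +2 each step, mod 10: 1, 3, 5, 7, 9, 1 → 3.
For the second digit, +3 each step, mod 10: 6, 9, 2, 5, 8, 1 → 4.
Third digit goes 8, 1, 4, 7, 0, 3 → 6 (+3 each step, mod 10).
So the next code is 346.

346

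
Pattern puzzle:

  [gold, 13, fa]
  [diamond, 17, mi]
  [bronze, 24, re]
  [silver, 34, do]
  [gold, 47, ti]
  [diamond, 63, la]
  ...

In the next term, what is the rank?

bronze

Rank: gold, diamond, bronze, silver, gold, diamond → bronze (repeats gold → diamond → bronze → silver).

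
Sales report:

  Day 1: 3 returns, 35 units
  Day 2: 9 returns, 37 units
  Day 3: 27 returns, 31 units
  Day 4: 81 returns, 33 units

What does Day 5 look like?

Returns: ×3 each step, so 3, 9, 27, 81 → 243.
Units goes 35, 37, 31, 33 → 27 (alternating steps +2, −6, +2, −6, …).
Combining the parts gives 243 returns, 27 units.

243 returns, 27 units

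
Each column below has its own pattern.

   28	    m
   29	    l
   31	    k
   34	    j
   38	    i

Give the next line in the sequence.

43  h

First component: 28, 29, 31, 34, 38 → 43 (differences are 1, 2, 3, … (increasing by 1 each time)).
Letter: m, l, k, j, i → h (letters move back 1 place in the alphabet).
Combining the parts gives 43  h.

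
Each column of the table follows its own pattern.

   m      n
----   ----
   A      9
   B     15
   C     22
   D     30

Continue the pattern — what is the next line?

For the column m, letters move forward 1 place in the alphabet: A, B, C, D → E.
Column n: differences are 6, 7, 8, … (increasing by 1 each time); 9, 15, 22, 30 → 39.
Putting it together: E  39.

E  39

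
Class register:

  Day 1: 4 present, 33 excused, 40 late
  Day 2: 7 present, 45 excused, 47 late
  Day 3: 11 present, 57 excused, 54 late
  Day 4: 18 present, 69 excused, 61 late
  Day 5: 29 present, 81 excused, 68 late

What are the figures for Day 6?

47 present, 93 excused, 75 late

Present goes 4, 7, 11, 18, 29 → 47 (each term is the sum of the two before it).
Excused: +12 each step, so 33, 45, 57, 69, 81 → 93.
Late: 40, 47, 54, 61, 68 → 75 (+7 each step).
Combining the parts gives 47 present, 93 excused, 75 late.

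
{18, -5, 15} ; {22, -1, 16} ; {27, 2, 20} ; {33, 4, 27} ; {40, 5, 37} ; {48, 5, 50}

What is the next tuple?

{57, 4, 66}

First component — differences are 4, 5, 6, … (increasing by 1 each time): 18, 22, 27, 33, 40, 48 → 57.
Second component: -5, -1, 2, 4, 5, 5 → 4 (differences are 4, 3, 2, … (decreasing by 1 each time)).
Third component goes 15, 16, 20, 27, 37, 50 → 66 (differences are 1, 4, 7, … (increasing by 3 each time)).
Putting it together: {57, 4, 66}.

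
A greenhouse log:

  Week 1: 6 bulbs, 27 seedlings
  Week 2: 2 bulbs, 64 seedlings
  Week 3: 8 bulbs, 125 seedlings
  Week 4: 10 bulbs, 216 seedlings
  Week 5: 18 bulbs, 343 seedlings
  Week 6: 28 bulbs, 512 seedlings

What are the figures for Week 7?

46 bulbs, 729 seedlings

Bulbs — each term is the sum of the two before it: 6, 2, 8, 10, 18, 28 → 46.
Seedlings: perfect cubes: 3³, 4³, 5³, …, so 27, 64, 125, 216, 343, 512 → 729.
Combining the parts gives 46 bulbs, 729 seedlings.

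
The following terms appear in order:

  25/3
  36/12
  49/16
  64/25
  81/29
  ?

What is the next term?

100/38

For the first value, perfect squares: 5², 6², 7², …: 25, 36, 49, 64, 81 → 100.
Second value: 3, 12, 16, 25, 29 → 38 (alternating steps +9, +4, +9, +4, …).
Putting it together: 100/38.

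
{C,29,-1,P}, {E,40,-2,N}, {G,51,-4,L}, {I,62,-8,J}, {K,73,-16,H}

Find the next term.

{M,84,-32,F}

First letter goes C, E, G, I, K → M (letters move forward 2 places in the alphabet).
Second component goes 29, 40, 51, 62, 73 → 84 (+11 each step).
Third component: ×2 each step, so -1, -2, -4, -8, -16 → -32.
Second letter: P, N, L, J, H → F (letters move back 2 places in the alphabet).
Putting it together: {M,84,-32,F}.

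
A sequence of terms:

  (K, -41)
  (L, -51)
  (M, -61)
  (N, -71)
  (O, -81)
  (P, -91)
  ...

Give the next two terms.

For the letter, letters move forward 1 place in the alphabet: K, L, M, N, O, P → Q → R.
Second slot: -41, -51, -61, -71, -81, -91 → -101 → -111 (−10 each step).
Putting the parts together: (Q, -101) and then (R, -111).

(Q, -101), (R, -111)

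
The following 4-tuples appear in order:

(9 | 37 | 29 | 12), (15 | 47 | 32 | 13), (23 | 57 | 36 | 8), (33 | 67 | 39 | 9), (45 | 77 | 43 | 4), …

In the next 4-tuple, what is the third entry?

46

First entry goes 9, 15, 23, 33, 45 → 59 (differences are 6, 8, 10, … (increasing by 2 each time)).
Second entry goes 37, 47, 57, 67, 77 → 87 (+10 each step).
Third entry: 29, 32, 36, 39, 43 → 46 (alternating steps +3, +4, +3, +4, …).
Fourth entry — alternating steps +1, −5, +1, −5, …: 12, 13, 8, 9, 4 → 5.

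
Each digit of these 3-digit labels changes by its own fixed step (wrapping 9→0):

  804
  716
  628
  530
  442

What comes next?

354

First digit: −1 each step, mod 10; 8, 7, 6, 5, 4 → 3.
Second digit: +1 each step, mod 10, so 0, 1, 2, 3, 4 → 5.
Third digit — +2 each step, mod 10: 4, 6, 8, 0, 2 → 4.
Combining the parts gives 354.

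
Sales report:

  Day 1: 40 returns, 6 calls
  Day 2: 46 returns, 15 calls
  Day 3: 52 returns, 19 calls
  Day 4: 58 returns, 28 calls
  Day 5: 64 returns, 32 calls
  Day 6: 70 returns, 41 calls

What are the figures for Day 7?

Returns goes 40, 46, 52, 58, 64, 70 → 76 (+6 each step).
For the calls, alternating steps +9, +4, +9, +4, …: 6, 15, 19, 28, 32, 41 → 45.
Combining the parts gives 76 returns, 45 calls.

76 returns, 45 calls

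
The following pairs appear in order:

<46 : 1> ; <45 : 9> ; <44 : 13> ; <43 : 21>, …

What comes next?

First coordinate — −1 each step: 46, 45, 44, 43 → 42.
For the second coordinate, alternating steps +8, +4, +8, +4, …: 1, 9, 13, 21 → 25.
Putting it together: <42 : 25>.

<42 : 25>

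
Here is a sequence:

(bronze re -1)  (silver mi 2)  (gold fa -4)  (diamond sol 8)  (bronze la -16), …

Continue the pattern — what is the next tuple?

(silver ti 32)

Rank — repeats bronze → silver → gold → diamond: bronze, silver, gold, diamond, bronze → silver.
Note — runs through the solfège scale do→ti: re, mi, fa, sol, la → ti.
Third value goes -1, 2, -4, 8, -16 → 32 (×(-2) each step).
Putting it together: (silver ti 32).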